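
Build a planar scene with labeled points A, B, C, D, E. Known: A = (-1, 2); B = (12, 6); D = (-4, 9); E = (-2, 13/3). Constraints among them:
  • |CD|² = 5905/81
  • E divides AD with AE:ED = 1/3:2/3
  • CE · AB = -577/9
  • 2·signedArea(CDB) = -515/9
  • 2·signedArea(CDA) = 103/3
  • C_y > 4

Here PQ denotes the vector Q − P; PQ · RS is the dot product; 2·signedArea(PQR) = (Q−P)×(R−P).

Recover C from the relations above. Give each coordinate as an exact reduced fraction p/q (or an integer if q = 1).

1. C_x = 3  [2·signedArea(CDB) = -515/9 ∩ 2·signedArea(CDA) = 103/3]
2. C_y = 37/9  [2·signedArea(CDB) = -515/9 ∩ 2·signedArea(CDA) = 103/3]
   → C = (3, 37/9)

C = (3, 37/9)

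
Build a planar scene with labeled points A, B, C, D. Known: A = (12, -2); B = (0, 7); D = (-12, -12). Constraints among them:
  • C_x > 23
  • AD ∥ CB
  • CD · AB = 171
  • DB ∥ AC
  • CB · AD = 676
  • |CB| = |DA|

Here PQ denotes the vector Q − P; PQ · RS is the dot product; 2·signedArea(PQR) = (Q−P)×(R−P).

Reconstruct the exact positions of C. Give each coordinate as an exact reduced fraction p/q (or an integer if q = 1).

C = (24, 17)

1. C_x = 24  [AD ∥ CB ∩ DB ∥ AC]
2. C_y = 17  [AD ∥ CB ∩ DB ∥ AC]
   → C = (24, 17)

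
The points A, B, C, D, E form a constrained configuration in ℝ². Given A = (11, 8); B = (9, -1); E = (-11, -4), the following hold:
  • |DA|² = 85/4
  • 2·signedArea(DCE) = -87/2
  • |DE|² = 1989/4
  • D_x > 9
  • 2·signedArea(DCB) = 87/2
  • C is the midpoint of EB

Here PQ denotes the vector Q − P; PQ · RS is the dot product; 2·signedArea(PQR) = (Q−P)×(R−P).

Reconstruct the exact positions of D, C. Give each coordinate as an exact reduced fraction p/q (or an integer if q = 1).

C = (-1, -5/2)
D = (10, 7/2)

1. C_x = -1  [C is the midpoint of EB]
2. C_y = -5/2  [C is the midpoint of EB]
   → C = (-1, -5/2)
3. D_x = 10  [line -3/2·x + 10·y + -20 = 0 ∩ |DE|² = 1989/4]
4. D_y = 7/2  [line -3/2·x + 10·y + -20 = 0 ∩ |DE|² = 1989/4]
   → D = (10, 7/2)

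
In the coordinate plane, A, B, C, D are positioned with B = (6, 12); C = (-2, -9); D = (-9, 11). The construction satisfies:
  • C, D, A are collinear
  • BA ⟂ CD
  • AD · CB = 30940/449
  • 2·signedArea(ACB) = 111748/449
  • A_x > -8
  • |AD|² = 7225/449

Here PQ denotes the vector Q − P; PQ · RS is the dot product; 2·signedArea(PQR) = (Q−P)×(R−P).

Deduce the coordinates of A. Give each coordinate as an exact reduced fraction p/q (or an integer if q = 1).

1. A_x = -3446/449  [C, D, A are collinear ∩ BA ⟂ CD]
2. A_y = 3239/449  [C, D, A are collinear ∩ BA ⟂ CD]
   → A = (-3446/449, 3239/449)

A = (-3446/449, 3239/449)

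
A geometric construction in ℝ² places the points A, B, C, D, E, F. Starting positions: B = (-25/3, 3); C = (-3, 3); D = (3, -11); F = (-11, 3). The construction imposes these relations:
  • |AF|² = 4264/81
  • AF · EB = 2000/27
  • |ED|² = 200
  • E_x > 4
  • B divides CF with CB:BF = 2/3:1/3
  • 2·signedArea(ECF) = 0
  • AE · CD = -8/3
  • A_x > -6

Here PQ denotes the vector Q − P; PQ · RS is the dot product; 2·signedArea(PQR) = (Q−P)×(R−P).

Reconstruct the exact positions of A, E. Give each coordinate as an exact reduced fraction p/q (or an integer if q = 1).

A = (-49/9, -5/3)
E = (5, 3)

1. E_y = 3  [2·signedArea(ECF) = 0]
2. E_x = 5  [|ED|² = 200]
   → E = (5, 3)
3. A_x = -49/9  [AF · EB = 2000/27 ∩ AE · CD = -8/3]
4. A_y = -5/3  [AF · EB = 2000/27 ∩ AE · CD = -8/3]
   → A = (-49/9, -5/3)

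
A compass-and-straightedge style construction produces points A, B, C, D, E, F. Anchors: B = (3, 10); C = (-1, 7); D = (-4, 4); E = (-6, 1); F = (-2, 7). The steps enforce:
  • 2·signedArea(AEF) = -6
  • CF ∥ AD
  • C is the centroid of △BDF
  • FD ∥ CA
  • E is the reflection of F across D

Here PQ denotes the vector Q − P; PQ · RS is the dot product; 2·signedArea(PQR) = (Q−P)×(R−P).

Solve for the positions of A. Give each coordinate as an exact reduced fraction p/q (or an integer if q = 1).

A = (-3, 4)

1. A_x = -3  [CF ∥ AD ∩ FD ∥ CA]
2. A_y = 4  [CF ∥ AD ∩ FD ∥ CA]
   → A = (-3, 4)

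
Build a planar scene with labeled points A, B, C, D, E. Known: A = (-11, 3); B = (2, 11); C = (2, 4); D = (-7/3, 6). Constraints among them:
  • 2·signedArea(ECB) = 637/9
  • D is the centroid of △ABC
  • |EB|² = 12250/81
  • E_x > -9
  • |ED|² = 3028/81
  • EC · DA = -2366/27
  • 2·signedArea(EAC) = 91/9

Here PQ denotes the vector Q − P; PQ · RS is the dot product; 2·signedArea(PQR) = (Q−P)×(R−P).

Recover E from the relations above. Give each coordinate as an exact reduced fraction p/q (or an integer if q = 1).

1. E_x = -73/9  [2·signedArea(ECB) = 637/9 ∩ EC · DA = -2366/27]
2. E_y = 4  [2·signedArea(ECB) = 637/9 ∩ EC · DA = -2366/27]
   → E = (-73/9, 4)

E = (-73/9, 4)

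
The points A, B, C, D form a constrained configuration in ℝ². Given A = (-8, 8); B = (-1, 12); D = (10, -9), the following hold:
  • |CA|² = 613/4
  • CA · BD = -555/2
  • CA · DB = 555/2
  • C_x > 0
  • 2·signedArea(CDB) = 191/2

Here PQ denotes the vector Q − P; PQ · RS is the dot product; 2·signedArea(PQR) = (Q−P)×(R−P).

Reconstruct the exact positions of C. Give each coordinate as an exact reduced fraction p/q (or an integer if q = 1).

C = (1, -1/2)

1. C_x = 1  [CA · BD = -555/2 ∩ 2·signedArea(CDB) = 191/2]
2. C_y = -1/2  [CA · BD = -555/2 ∩ 2·signedArea(CDB) = 191/2]
   → C = (1, -1/2)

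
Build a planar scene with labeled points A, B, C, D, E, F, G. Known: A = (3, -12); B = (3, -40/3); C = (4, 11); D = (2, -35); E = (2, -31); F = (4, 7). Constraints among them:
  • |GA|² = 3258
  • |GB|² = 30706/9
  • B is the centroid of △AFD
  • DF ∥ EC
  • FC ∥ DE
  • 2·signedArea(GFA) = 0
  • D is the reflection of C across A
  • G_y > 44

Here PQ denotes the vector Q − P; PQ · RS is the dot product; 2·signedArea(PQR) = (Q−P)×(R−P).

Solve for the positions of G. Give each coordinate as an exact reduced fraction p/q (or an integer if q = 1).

1. G_x = 6  [line 19·x + -1·y + -69 = 0 ∩ |GB|² = 30706/9]
2. G_y = 45  [line 19·x + -1·y + -69 = 0 ∩ |GB|² = 30706/9]
   → G = (6, 45)

G = (6, 45)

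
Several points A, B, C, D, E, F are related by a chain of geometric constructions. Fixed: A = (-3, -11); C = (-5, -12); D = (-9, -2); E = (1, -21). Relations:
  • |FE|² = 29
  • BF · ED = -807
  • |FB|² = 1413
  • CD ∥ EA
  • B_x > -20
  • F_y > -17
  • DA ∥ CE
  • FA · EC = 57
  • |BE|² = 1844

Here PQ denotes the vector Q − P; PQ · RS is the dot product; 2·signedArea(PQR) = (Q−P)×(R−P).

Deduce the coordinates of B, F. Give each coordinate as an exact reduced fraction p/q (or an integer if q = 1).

B = (-19, 17)
F = (-1, -16)

1. F_x = -1  [line 6·x + -9·y + -138 = 0 ∩ |FE|² = 29]
2. F_y = -16  [line 6·x + -9·y + -138 = 0 ∩ |FE|² = 29]
   → F = (-1, -16)
3. B_x = -19  [line 10·x + -19·y + 513 = 0 ∩ |BE|² = 1844]
4. B_y = 17  [line 10·x + -19·y + 513 = 0 ∩ |BE|² = 1844]
   → B = (-19, 17)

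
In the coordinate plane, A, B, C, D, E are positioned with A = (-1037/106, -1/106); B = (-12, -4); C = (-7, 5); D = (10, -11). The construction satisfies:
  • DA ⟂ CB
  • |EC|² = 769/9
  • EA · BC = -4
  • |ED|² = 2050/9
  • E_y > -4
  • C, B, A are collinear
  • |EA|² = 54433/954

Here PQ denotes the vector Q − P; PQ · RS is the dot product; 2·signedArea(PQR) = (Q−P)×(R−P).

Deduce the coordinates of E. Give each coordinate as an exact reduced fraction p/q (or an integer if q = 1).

1. E_x = -3  [line -5·x + -9·y + -45 = 0 ∩ |ED|² = 2050/9]
2. E_y = -10/3  [line -5·x + -9·y + -45 = 0 ∩ |ED|² = 2050/9]
   → E = (-3, -10/3)

E = (-3, -10/3)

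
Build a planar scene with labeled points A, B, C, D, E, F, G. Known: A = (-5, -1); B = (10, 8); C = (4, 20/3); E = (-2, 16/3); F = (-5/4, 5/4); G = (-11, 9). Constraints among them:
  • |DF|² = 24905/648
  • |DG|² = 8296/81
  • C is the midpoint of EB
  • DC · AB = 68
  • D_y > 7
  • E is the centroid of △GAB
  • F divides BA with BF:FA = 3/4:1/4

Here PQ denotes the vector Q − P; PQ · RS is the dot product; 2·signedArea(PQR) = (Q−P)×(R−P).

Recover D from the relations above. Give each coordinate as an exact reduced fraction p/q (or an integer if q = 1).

1. D_x = -1  [line -15·x + -9·y + 52 = 0 ∩ |DF|² = 24905/648]
2. D_y = 67/9  [line -15·x + -9·y + 52 = 0 ∩ |DF|² = 24905/648]
   → D = (-1, 67/9)

D = (-1, 67/9)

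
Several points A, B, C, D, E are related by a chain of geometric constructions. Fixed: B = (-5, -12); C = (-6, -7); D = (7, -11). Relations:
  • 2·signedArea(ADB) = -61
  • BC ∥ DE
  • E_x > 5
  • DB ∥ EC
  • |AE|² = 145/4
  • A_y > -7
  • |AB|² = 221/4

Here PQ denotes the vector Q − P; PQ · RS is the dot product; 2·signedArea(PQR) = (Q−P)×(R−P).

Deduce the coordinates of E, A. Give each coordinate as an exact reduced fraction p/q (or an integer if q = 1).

1. E_x = 6  [DB ∥ EC ∩ BC ∥ DE]
2. E_y = -6  [DB ∥ EC ∩ BC ∥ DE]
   → E = (6, -6)
3. A_x = 0  [line 1·x + -12·y + -78 = 0 ∩ |AB|² = 221/4]
4. A_y = -13/2  [line 1·x + -12·y + -78 = 0 ∩ |AB|² = 221/4]
   → A = (0, -13/2)

A = (0, -13/2)
E = (6, -6)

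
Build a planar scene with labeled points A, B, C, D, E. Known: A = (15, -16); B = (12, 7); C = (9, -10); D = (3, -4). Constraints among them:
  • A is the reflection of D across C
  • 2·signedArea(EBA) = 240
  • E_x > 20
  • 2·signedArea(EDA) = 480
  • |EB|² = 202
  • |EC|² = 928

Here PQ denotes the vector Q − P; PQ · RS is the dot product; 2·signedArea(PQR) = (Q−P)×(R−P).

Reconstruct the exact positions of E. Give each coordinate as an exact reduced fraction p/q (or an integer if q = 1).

1. E_x = 21  [2·signedArea(EBA) = 240 ∩ 2·signedArea(EDA) = 480]
2. E_y = 18  [2·signedArea(EBA) = 240 ∩ 2·signedArea(EDA) = 480]
   → E = (21, 18)

E = (21, 18)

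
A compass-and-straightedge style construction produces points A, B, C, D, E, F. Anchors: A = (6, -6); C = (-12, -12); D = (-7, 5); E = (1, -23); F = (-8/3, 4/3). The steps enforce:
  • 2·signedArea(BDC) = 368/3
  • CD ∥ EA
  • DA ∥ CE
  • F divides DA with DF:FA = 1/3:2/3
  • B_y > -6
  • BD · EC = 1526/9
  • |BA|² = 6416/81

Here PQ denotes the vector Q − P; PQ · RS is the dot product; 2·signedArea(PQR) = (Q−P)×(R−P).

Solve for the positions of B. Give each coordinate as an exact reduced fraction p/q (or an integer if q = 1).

B = (-26/9, -50/9)

1. B_x = -26/9  [2·signedArea(BDC) = 368/3 ∩ BD · EC = 1526/9]
2. B_y = -50/9  [2·signedArea(BDC) = 368/3 ∩ BD · EC = 1526/9]
   → B = (-26/9, -50/9)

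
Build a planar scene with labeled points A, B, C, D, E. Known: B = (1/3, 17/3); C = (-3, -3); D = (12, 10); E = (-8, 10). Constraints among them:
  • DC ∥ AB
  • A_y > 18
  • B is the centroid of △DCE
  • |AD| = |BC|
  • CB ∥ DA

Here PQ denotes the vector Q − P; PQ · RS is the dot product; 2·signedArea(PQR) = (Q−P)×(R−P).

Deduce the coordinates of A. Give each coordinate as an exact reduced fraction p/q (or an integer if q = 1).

A = (46/3, 56/3)

1. A_x = 46/3  [DC ∥ AB ∩ CB ∥ DA]
2. A_y = 56/3  [DC ∥ AB ∩ CB ∥ DA]
   → A = (46/3, 56/3)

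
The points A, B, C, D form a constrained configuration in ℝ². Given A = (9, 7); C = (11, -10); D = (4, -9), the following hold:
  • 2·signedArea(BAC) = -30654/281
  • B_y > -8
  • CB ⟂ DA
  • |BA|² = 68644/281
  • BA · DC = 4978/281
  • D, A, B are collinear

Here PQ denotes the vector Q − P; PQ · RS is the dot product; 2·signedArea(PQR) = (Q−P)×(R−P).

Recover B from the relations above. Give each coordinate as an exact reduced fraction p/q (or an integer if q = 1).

1. B_x = 1219/281  [D, A, B are collinear ∩ CB ⟂ DA]
2. B_y = -2225/281  [D, A, B are collinear ∩ CB ⟂ DA]
   → B = (1219/281, -2225/281)

B = (1219/281, -2225/281)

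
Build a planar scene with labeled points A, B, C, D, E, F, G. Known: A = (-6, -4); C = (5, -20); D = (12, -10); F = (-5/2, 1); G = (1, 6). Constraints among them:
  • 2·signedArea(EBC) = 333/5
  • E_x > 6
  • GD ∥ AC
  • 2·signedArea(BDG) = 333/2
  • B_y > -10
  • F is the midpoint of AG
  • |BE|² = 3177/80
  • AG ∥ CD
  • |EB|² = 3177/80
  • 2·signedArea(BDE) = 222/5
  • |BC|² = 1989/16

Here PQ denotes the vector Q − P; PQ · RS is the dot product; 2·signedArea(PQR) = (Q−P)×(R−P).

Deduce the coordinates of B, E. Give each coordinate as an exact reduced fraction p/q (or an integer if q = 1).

B = (5/4, -19/2)
E = (31/5, -28/5)

1. B_x = 5/4  [line -16·x + -11·y + -169/2 = 0 ∩ |BC|² = 1989/16]
2. B_y = -19/2  [line -16·x + -11·y + -169/2 = 0 ∩ |BC|² = 1989/16]
   → B = (5/4, -19/2)
3. E_x = 31/5  [2·signedArea(EBC) = 333/5 ∩ 2·signedArea(BDE) = 222/5]
4. E_y = -28/5  [2·signedArea(EBC) = 333/5 ∩ 2·signedArea(BDE) = 222/5]
   → E = (31/5, -28/5)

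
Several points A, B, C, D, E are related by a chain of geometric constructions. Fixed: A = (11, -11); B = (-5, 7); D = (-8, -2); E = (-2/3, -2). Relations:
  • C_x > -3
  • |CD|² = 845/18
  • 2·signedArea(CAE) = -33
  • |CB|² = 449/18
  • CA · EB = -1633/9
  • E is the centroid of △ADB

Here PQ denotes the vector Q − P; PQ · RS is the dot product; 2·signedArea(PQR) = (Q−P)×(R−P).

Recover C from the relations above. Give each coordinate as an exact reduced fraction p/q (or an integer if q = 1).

1. C_x = -17/6  [2·signedArea(CAE) = -33 ∩ CA · EB = -1633/9]
2. C_y = 5/2  [2·signedArea(CAE) = -33 ∩ CA · EB = -1633/9]
   → C = (-17/6, 5/2)

C = (-17/6, 5/2)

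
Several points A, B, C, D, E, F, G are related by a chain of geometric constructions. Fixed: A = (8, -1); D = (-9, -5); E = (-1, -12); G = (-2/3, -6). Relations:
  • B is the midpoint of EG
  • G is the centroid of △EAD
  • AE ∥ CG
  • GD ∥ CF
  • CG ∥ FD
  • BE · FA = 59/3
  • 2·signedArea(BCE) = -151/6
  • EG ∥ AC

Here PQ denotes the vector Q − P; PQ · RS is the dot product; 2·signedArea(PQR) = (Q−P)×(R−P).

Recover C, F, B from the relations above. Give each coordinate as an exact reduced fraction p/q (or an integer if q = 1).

1. C_x = 25/3  [AE ∥ CG ∩ EG ∥ AC]
2. C_y = 5  [AE ∥ CG ∩ EG ∥ AC]
   → C = (25/3, 5)
3. F_x = 0  [CG ∥ FD ∩ GD ∥ CF]
4. F_y = 6  [CG ∥ FD ∩ GD ∥ CF]
   → F = (0, 6)
5. B_x = -5/6  [B is the midpoint of EG]
6. B_y = -9  [B is the midpoint of EG]
   → B = (-5/6, -9)

B = (-5/6, -9)
C = (25/3, 5)
F = (0, 6)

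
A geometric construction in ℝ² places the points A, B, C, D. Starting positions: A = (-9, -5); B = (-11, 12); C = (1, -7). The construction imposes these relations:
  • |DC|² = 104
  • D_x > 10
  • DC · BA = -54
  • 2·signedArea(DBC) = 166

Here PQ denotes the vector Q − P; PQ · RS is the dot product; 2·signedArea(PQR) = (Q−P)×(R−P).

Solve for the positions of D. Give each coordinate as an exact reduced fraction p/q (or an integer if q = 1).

D = (11, -9)

1. D_x = 11  [DC · BA = -54 ∩ 2·signedArea(DBC) = 166]
2. D_y = -9  [DC · BA = -54 ∩ 2·signedArea(DBC) = 166]
   → D = (11, -9)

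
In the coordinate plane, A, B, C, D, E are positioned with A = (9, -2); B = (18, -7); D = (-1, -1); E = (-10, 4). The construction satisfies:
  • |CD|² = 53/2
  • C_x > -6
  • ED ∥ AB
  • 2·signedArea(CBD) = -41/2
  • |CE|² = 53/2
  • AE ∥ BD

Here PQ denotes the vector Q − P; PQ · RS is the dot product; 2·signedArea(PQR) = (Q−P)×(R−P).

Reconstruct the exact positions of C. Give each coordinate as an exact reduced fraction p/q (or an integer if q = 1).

1. C_x = -11/2  [line -6·x + -19·y + -9/2 = 0 ∩ |CE|² = 53/2]
2. C_y = 3/2  [line -6·x + -19·y + -9/2 = 0 ∩ |CE|² = 53/2]
   → C = (-11/2, 3/2)

C = (-11/2, 3/2)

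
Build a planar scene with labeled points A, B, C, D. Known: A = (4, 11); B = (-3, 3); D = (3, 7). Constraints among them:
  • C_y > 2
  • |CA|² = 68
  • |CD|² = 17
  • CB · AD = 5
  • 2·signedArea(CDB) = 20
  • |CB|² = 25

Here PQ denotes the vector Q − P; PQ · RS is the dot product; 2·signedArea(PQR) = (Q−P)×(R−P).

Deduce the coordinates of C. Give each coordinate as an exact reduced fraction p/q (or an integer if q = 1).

C = (2, 3)

1. C_x = 2  [CB · AD = 5 ∩ 2·signedArea(CDB) = 20]
2. C_y = 3  [CB · AD = 5 ∩ 2·signedArea(CDB) = 20]
   → C = (2, 3)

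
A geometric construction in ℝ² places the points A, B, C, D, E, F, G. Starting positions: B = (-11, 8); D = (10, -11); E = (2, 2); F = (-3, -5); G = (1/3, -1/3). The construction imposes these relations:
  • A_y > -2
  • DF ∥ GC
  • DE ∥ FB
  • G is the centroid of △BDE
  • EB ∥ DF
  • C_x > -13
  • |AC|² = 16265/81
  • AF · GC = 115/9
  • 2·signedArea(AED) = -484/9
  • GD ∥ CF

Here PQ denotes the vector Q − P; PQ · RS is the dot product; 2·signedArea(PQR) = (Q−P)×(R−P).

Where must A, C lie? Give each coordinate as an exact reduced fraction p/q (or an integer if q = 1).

1. C_x = -38/3  [GD ∥ CF ∩ DF ∥ GC]
2. C_y = 17/3  [GD ∥ CF ∩ DF ∥ GC]
   → C = (-38/3, 17/3)
3. A_x = -2/9  [2·signedArea(AED) = -484/9 ∩ AF · GC = 115/9]
4. A_y = -10/9  [2·signedArea(AED) = -484/9 ∩ AF · GC = 115/9]
   → A = (-2/9, -10/9)

A = (-2/9, -10/9)
C = (-38/3, 17/3)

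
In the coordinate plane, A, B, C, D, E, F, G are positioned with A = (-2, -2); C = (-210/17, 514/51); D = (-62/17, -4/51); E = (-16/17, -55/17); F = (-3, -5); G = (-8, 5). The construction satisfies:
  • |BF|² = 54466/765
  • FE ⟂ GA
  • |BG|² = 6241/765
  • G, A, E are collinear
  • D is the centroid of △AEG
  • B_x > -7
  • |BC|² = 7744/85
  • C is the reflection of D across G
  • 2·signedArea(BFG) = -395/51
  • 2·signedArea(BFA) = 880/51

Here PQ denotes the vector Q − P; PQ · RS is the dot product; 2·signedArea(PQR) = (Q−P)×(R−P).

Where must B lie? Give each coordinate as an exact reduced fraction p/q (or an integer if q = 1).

1. B_x = -522/85  [2·signedArea(BFA) = 880/51 ∩ 2·signedArea(BFG) = -395/51]
2. B_y = 722/255  [2·signedArea(BFA) = 880/51 ∩ 2·signedArea(BFG) = -395/51]
   → B = (-522/85, 722/255)

B = (-522/85, 722/255)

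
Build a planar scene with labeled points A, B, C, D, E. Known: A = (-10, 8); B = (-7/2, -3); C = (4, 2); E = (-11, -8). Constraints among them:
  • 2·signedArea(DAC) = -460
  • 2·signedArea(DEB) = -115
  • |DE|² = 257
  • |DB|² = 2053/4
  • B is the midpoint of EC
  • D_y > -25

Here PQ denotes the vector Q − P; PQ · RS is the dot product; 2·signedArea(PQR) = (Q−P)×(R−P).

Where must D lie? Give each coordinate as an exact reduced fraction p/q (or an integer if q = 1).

1. D_x = -12  [2·signedArea(DEB) = -115 ∩ 2·signedArea(DAC) = -460]
2. D_y = -24  [2·signedArea(DEB) = -115 ∩ 2·signedArea(DAC) = -460]
   → D = (-12, -24)

D = (-12, -24)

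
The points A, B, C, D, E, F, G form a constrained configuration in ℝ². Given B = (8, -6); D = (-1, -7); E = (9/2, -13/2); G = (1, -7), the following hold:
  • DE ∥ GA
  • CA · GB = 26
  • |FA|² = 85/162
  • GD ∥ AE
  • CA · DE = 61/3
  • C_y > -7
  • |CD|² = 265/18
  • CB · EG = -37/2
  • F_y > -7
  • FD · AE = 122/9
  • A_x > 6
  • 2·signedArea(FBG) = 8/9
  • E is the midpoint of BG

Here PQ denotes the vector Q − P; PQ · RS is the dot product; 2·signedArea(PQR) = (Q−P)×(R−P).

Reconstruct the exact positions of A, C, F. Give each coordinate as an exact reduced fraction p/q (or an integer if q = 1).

1. A_x = 13/2  [GD ∥ AE ∩ DE ∥ GA]
2. A_y = -13/2  [GD ∥ AE ∩ DE ∥ GA]
   → A = (13/2, -13/2)
3. C_x = 17/6  [CA · DE = 61/3 ∩ CA · GB = 26]
4. C_y = -41/6  [CA · DE = 61/3 ∩ CA · GB = 26]
   → C = (17/6, -41/6)
5. F_x = 52/9  [2·signedArea(FBG) = 8/9 ∩ FD · AE = 122/9]
6. F_y = -58/9  [2·signedArea(FBG) = 8/9 ∩ FD · AE = 122/9]
   → F = (52/9, -58/9)

A = (13/2, -13/2)
C = (17/6, -41/6)
F = (52/9, -58/9)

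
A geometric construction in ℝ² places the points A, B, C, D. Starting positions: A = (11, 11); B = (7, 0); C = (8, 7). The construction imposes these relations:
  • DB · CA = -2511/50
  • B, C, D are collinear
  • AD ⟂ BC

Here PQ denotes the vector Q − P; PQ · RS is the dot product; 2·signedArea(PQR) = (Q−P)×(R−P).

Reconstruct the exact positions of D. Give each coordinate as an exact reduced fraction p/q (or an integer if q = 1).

D = (431/50, 567/50)

1. D_x = 431/50  [B, C, D are collinear ∩ AD ⟂ BC]
2. D_y = 567/50  [B, C, D are collinear ∩ AD ⟂ BC]
   → D = (431/50, 567/50)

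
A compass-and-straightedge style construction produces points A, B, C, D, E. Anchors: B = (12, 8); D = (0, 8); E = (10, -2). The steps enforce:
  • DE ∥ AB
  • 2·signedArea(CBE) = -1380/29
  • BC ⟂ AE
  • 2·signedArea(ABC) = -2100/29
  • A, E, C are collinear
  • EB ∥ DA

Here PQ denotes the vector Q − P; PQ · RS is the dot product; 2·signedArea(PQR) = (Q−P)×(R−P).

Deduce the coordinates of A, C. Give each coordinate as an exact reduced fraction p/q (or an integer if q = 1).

A = (2, 18)
C = (198/29, 172/29)

1. A_x = 2  [DE ∥ AB ∩ EB ∥ DA]
2. A_y = 18  [DE ∥ AB ∩ EB ∥ DA]
   → A = (2, 18)
3. C_x = 198/29  [A, E, C are collinear ∩ BC ⟂ AE]
4. C_y = 172/29  [A, E, C are collinear ∩ BC ⟂ AE]
   → C = (198/29, 172/29)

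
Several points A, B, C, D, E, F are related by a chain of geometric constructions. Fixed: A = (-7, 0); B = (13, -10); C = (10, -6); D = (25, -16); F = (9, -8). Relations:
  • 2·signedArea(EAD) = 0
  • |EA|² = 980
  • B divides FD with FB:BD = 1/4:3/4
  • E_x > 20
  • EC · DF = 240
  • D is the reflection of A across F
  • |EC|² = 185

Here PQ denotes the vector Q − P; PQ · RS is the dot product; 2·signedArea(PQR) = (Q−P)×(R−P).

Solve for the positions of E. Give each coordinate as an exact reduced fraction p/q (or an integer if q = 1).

E = (21, -14)

1. E_x = 21  [2·signedArea(EAD) = 0 ∩ EC · DF = 240]
2. E_y = -14  [2·signedArea(EAD) = 0 ∩ EC · DF = 240]
   → E = (21, -14)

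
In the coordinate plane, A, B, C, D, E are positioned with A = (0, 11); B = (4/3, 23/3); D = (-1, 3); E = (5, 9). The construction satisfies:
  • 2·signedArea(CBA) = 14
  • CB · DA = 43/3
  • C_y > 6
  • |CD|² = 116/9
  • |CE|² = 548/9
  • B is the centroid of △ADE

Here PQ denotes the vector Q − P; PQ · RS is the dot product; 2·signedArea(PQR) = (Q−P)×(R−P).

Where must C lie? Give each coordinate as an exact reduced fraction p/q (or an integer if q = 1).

C = (-7/3, 19/3)

1. C_x = -7/3  [2·signedArea(CBA) = 14 ∩ CB · DA = 43/3]
2. C_y = 19/3  [2·signedArea(CBA) = 14 ∩ CB · DA = 43/3]
   → C = (-7/3, 19/3)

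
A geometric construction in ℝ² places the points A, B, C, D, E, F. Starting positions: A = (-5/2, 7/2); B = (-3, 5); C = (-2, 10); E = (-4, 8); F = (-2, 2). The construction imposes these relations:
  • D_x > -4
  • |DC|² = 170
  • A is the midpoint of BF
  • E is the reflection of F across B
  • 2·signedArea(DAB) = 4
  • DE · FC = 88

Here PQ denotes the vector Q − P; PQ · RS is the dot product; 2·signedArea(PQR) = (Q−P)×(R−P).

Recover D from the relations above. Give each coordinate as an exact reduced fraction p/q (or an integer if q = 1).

1. D_x = -3  [2·signedArea(DAB) = 4 ∩ DE · FC = 88]
2. D_y = -3  [2·signedArea(DAB) = 4 ∩ DE · FC = 88]
   → D = (-3, -3)

D = (-3, -3)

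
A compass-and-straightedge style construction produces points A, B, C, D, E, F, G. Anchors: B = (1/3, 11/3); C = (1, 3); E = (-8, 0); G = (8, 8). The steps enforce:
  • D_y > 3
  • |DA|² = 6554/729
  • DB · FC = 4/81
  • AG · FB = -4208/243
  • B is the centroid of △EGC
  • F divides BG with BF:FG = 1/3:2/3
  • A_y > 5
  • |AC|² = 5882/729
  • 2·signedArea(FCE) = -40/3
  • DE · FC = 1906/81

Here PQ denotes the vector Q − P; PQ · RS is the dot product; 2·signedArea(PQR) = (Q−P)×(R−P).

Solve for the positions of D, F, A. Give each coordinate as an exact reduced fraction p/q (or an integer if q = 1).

A = (76/27, 140/27)
D = (1/9, 35/9)
F = (26/9, 46/9)

1. F_x = 26/9  [F divides BG with BF:FG = 1/3:2/3]
2. F_y = 46/9  [F divides BG with BF:FG = 1/3:2/3]
   → F = (26/9, 46/9)
3. A_x = 76/27  [line 23/9·x + 13/9·y + -3568/243 = 0 ∩ |AC|² = 5882/729]
4. A_y = 140/27  [line 23/9·x + 13/9·y + -3568/243 = 0 ∩ |AC|² = 5882/729]
   → A = (76/27, 140/27)
5. D_x = 1/9  [line 17/9·x + 19/9·y + -682/81 = 0 ∩ |DA|² = 6554/729]
6. D_y = 35/9  [line 17/9·x + 19/9·y + -682/81 = 0 ∩ |DA|² = 6554/729]
   → D = (1/9, 35/9)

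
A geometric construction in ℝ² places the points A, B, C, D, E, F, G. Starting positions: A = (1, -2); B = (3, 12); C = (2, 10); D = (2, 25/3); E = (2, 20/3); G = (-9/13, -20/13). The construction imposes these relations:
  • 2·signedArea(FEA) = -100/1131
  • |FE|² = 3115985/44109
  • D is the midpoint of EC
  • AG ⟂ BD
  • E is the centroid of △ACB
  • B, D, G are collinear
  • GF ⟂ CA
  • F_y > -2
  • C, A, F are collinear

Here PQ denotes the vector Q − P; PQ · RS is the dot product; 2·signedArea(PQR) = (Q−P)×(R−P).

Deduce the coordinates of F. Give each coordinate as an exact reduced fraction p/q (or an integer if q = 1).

1. F_x = 387/377  [C, A, F are collinear ∩ GF ⟂ CA]
2. F_y = -634/377  [C, A, F are collinear ∩ GF ⟂ CA]
   → F = (387/377, -634/377)

F = (387/377, -634/377)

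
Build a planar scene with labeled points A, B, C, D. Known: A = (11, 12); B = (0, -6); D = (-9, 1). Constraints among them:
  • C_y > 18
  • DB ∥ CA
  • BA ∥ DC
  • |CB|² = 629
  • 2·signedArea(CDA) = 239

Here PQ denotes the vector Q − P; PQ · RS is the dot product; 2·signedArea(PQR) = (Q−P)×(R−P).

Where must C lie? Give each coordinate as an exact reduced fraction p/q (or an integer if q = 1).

C = (2, 19)

1. C_x = 2  [DB ∥ CA ∩ BA ∥ DC]
2. C_y = 19  [DB ∥ CA ∩ BA ∥ DC]
   → C = (2, 19)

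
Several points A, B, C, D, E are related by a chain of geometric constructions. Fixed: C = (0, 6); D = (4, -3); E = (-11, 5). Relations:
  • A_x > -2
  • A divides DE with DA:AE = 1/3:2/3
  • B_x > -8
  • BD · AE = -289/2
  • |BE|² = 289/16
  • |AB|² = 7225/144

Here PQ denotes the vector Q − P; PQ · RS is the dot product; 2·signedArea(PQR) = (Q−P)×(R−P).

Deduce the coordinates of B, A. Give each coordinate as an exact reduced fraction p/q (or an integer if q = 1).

1. A_x = -1  [A divides DE with DA:AE = 1/3:2/3]
2. A_y = -1/3  [A divides DE with DA:AE = 1/3:2/3]
   → A = (-1, -1/3)
3. B_x = -29/4  [line 10·x + -16/3·y + 177/2 = 0 ∩ |BE|² = 289/16]
4. B_y = 3  [line 10·x + -16/3·y + 177/2 = 0 ∩ |BE|² = 289/16]
   → B = (-29/4, 3)

A = (-1, -1/3)
B = (-29/4, 3)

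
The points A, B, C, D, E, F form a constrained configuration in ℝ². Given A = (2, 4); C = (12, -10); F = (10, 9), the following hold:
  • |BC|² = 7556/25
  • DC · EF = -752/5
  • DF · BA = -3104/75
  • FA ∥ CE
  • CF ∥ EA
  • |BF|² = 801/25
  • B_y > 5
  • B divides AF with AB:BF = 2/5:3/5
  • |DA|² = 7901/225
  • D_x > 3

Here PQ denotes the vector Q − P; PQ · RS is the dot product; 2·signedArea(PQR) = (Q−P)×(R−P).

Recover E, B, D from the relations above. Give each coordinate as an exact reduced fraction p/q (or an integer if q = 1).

B = (26/5, 6)
D = (56/15, -5/3)
E = (4, -15)

1. E_x = 4  [CF ∥ EA ∩ FA ∥ CE]
2. E_y = -15  [CF ∥ EA ∩ FA ∥ CE]
   → E = (4, -15)
3. B_x = 26/5  [B divides AF with AB:BF = 2/5:3/5]
4. B_y = 6  [B divides AF with AB:BF = 2/5:3/5]
   → B = (26/5, 6)
5. D_x = 56/15  [DC · EF = -752/5 ∩ DF · BA = -3104/75]
6. D_y = -5/3  [DC · EF = -752/5 ∩ DF · BA = -3104/75]
   → D = (56/15, -5/3)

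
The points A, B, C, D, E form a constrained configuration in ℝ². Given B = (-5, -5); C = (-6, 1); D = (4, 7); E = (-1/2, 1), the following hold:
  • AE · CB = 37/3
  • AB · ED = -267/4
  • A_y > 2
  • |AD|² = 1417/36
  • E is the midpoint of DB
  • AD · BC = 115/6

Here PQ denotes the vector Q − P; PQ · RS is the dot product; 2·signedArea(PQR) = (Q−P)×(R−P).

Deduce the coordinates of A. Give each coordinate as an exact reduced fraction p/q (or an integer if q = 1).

1. A_x = -5/6  [AB · ED = -267/4 ∩ AE · CB = 37/3]
2. A_y = 3  [AB · ED = -267/4 ∩ AE · CB = 37/3]
   → A = (-5/6, 3)

A = (-5/6, 3)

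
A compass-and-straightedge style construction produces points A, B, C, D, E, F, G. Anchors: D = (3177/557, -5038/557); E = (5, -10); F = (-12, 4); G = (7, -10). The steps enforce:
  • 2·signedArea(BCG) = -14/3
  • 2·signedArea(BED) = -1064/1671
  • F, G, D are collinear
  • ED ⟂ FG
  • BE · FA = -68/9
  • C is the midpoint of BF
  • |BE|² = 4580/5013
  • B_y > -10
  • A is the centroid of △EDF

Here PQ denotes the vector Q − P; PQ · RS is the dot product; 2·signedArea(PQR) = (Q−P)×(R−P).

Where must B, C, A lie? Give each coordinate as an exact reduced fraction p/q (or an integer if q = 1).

1. B_x = 3287/557  [line -532/557·x + 392/557·y + 20804/1671 = 0 ∩ |BE|² = 4580/5013]
2. B_y = -16178/1671  [line -532/557·x + 392/557·y + 20804/1671 = 0 ∩ |BE|² = 4580/5013]
   → B = (3287/557, -16178/1671)
3. C_x = -3397/1114  [C is the midpoint of BF]
4. C_y = -4747/1671  [C is the midpoint of BF]
   → C = (-3397/1114, -4747/1671)
5. A_x = -722/1671  [A is the centroid of △EDF]
6. A_y = -8380/1671  [A is the centroid of △EDF]
   → A = (-722/1671, -8380/1671)

A = (-722/1671, -8380/1671)
B = (3287/557, -16178/1671)
C = (-3397/1114, -4747/1671)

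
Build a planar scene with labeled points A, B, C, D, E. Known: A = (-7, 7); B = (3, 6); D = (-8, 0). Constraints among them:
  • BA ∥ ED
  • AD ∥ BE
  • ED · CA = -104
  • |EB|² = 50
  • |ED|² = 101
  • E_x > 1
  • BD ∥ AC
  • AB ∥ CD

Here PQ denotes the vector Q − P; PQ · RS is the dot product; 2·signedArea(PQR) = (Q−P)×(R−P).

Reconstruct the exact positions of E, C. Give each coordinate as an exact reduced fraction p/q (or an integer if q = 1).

1. E_x = 2  [BA ∥ ED ∩ AD ∥ BE]
2. E_y = -1  [BA ∥ ED ∩ AD ∥ BE]
   → E = (2, -1)
3. C_x = -18  [AB ∥ CD ∩ BD ∥ AC]
4. C_y = 1  [AB ∥ CD ∩ BD ∥ AC]
   → C = (-18, 1)

C = (-18, 1)
E = (2, -1)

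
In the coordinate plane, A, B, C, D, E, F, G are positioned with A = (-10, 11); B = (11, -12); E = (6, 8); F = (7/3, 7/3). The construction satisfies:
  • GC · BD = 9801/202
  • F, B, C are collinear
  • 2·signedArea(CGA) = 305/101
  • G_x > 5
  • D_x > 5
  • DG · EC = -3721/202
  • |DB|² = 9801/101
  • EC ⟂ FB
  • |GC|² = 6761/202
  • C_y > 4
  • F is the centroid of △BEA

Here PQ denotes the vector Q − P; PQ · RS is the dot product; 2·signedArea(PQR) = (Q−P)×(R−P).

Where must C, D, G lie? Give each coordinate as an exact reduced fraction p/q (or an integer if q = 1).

1. C_x = 407/505  [F, B, C are collinear ∩ EC ⟂ FB]
2. C_y = 2454/505  [F, B, C are collinear ∩ EC ⟂ FB]
   → C = (407/505, 2454/505)
3. G_x = 6011/1010  [line 3101/505·x + 5457/505·y + -30542/505 = 0 ∩ |GC|² = 6761/202]
4. G_y = 2237/1010  [line 3101/505·x + 5457/505·y + -30542/505 = 0 ∩ |GC|² = 6761/202]
   → G = (6011/1010, 2237/1010)
5. D_x = 2981/505  [DG · EC = -3721/202 ∩ GC · BD = 9801/202]
6. D_y = -1803/505  [DG · EC = -3721/202 ∩ GC · BD = 9801/202]
   → D = (2981/505, -1803/505)

C = (407/505, 2454/505)
D = (2981/505, -1803/505)
G = (6011/1010, 2237/1010)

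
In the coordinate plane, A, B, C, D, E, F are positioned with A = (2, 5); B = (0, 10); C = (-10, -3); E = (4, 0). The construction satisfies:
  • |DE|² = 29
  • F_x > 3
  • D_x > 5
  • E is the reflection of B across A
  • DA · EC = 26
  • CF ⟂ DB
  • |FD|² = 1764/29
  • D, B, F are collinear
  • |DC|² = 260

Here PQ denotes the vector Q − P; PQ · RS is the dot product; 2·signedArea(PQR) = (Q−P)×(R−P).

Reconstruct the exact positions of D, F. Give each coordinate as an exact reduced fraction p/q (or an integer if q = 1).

1. D_x = 6  [line 14·x + 3·y + -69 = 0 ∩ |DC|² = 260]
2. D_y = -5  [line 14·x + 3·y + -69 = 0 ∩ |DC|² = 260]
   → D = (6, -5)
3. F_x = 90/29  [D, B, F are collinear ∩ CF ⟂ DB]
4. F_y = 65/29  [D, B, F are collinear ∩ CF ⟂ DB]
   → F = (90/29, 65/29)

D = (6, -5)
F = (90/29, 65/29)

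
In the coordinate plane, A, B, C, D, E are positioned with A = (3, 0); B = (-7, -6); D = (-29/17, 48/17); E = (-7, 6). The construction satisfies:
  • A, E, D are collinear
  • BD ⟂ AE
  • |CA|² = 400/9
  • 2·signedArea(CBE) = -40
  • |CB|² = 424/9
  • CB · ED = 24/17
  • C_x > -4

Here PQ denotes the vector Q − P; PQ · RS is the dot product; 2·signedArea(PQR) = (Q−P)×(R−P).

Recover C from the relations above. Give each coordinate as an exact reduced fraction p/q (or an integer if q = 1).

C = (-11/3, 0)

1. C_x = -11/3  [CB · ED = 24/17 ∩ 2·signedArea(CBE) = -40]
2. C_y = 0  [CB · ED = 24/17 ∩ 2·signedArea(CBE) = -40]
   → C = (-11/3, 0)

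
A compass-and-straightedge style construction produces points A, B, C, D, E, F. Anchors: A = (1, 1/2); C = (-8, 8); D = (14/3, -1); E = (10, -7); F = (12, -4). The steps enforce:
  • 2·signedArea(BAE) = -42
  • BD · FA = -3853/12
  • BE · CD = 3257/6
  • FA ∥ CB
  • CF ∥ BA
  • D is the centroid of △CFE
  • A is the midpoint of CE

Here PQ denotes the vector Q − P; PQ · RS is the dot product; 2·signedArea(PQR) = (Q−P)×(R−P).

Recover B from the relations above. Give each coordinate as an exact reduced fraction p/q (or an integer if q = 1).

1. B_x = -19  [CF ∥ BA ∩ FA ∥ CB]
2. B_y = 25/2  [CF ∥ BA ∩ FA ∥ CB]
   → B = (-19, 25/2)

B = (-19, 25/2)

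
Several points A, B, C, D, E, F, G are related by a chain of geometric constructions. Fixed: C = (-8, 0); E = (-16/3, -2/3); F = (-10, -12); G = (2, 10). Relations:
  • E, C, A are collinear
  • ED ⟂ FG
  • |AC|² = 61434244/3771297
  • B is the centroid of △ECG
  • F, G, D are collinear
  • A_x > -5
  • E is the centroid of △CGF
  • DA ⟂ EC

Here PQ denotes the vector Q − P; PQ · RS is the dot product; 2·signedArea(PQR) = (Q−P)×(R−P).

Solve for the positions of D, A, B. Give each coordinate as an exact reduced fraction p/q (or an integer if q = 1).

A = (-32704/8007, -7838/8007)
B = (-34/9, 28/9)
D = (-654/157, -614/471)

1. D_x = -654/157  [F, G, D are collinear ∩ ED ⟂ FG]
2. D_y = -614/471  [F, G, D are collinear ∩ ED ⟂ FG]
   → D = (-654/157, -614/471)
3. A_x = -32704/8007  [E, C, A are collinear ∩ DA ⟂ EC]
4. A_y = -7838/8007  [E, C, A are collinear ∩ DA ⟂ EC]
   → A = (-32704/8007, -7838/8007)
5. B_x = -34/9  [B is the centroid of △ECG]
6. B_y = 28/9  [B is the centroid of △ECG]
   → B = (-34/9, 28/9)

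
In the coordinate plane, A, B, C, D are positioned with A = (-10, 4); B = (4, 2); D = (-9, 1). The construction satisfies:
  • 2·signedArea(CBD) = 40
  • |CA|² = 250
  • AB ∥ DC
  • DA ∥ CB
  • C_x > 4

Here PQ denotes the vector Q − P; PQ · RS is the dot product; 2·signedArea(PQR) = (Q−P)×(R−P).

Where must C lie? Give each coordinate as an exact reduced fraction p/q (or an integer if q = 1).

C = (5, -1)

1. C_x = 5  [DA ∥ CB ∩ AB ∥ DC]
2. C_y = -1  [DA ∥ CB ∩ AB ∥ DC]
   → C = (5, -1)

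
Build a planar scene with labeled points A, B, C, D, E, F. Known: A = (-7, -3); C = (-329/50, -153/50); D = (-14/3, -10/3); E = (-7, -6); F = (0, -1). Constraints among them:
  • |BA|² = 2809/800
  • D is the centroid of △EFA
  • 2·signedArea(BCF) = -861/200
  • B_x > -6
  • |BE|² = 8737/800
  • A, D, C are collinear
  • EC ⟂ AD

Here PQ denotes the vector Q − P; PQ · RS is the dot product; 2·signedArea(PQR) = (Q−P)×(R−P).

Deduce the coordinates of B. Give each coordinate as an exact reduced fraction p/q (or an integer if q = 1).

B = (-1029/200, -653/200)

1. B_x = -1029/200  [line -103/50·x + 329/50·y + 2177/200 = 0 ∩ |BE|² = 8737/800]
2. B_y = -653/200  [line -103/50·x + 329/50·y + 2177/200 = 0 ∩ |BE|² = 8737/800]
   → B = (-1029/200, -653/200)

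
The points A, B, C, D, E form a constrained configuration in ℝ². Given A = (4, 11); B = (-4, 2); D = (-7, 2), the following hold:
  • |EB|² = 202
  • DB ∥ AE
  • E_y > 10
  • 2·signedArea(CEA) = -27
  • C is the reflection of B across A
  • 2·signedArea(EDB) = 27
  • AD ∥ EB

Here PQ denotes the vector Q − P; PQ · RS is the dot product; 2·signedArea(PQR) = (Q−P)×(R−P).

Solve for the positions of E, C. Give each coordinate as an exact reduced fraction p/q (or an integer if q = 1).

C = (12, 20)
E = (7, 11)

1. E_x = 7  [AD ∥ EB ∩ DB ∥ AE]
2. E_y = 11  [AD ∥ EB ∩ DB ∥ AE]
   → E = (7, 11)
3. C_x = 12  [C is the reflection of B across A]
4. C_y = 20  [C is the reflection of B across A]
   → C = (12, 20)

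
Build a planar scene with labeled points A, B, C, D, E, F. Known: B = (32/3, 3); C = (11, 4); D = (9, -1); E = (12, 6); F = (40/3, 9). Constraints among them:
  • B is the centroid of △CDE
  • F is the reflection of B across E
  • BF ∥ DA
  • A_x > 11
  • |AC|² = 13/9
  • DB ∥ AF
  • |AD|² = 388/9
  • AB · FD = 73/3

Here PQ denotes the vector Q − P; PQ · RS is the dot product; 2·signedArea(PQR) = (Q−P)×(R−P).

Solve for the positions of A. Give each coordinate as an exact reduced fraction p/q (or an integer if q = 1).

A = (35/3, 5)

1. A_x = 35/3  [DB ∥ AF ∩ BF ∥ DA]
2. A_y = 5  [DB ∥ AF ∩ BF ∥ DA]
   → A = (35/3, 5)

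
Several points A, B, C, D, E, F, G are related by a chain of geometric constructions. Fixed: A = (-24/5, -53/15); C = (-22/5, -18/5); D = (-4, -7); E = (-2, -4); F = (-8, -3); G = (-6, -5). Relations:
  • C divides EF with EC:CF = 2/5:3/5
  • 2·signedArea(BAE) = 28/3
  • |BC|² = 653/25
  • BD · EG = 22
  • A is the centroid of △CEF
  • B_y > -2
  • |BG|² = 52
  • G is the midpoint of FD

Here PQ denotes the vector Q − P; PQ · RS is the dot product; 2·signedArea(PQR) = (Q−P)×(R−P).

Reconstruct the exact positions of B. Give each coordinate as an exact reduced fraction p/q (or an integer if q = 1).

B = (0, -1)

1. B_x = 0  [2·signedArea(BAE) = 28/3 ∩ BD · EG = 22]
2. B_y = -1  [2·signedArea(BAE) = 28/3 ∩ BD · EG = 22]
   → B = (0, -1)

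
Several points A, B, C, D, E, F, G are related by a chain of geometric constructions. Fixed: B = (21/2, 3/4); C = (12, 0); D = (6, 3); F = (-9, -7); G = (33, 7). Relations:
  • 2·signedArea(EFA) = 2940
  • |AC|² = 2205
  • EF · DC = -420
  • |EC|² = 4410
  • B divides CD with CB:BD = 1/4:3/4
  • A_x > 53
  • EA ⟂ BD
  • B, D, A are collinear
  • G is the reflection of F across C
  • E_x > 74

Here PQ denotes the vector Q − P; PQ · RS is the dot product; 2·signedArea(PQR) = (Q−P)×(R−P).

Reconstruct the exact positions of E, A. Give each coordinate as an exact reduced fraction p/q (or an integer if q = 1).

A = (54, -21)
E = (75, 21)

1. E_x = 75  [line -6·x + 3·y + 387 = 0 ∩ |EC|² = 4410]
2. E_y = 21  [line -6·x + 3·y + 387 = 0 ∩ |EC|² = 4410]
   → E = (75, 21)
3. A_x = 54  [B, D, A are collinear ∩ EA ⟂ BD]
4. A_y = -21  [B, D, A are collinear ∩ EA ⟂ BD]
   → A = (54, -21)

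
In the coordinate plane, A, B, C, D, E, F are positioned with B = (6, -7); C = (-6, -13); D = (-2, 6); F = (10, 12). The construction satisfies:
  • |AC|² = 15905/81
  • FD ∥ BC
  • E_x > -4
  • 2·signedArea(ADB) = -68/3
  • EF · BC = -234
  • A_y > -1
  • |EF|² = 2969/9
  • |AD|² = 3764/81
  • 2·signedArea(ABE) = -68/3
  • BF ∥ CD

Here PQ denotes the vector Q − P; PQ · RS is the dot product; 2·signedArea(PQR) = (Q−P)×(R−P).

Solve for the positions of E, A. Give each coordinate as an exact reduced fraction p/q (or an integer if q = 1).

A = (2/9, -4/9)
E = (-10/3, -1/3)

1. E_x = -10/3  [line 12·x + 6·y + 42 = 0 ∩ |EF|² = 2969/9]
2. E_y = -1/3  [line 12·x + 6·y + 42 = 0 ∩ |EF|² = 2969/9]
   → E = (-10/3, -1/3)
3. A_x = 2/9  [2·signedArea(ABE) = -68/3 ∩ 2·signedArea(ADB) = -68/3]
4. A_y = -4/9  [2·signedArea(ABE) = -68/3 ∩ 2·signedArea(ADB) = -68/3]
   → A = (2/9, -4/9)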